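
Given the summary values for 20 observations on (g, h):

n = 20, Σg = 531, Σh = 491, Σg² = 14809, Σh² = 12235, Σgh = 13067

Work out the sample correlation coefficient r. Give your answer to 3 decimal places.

r = (nΣgh − ΣgΣh) / √[(nΣg² − (Σg)²)(nΣh² − (Σh)²)]
Numerator: 20×13067 − 531×491 = 619
Denominator: √[(296180 − 281961)(244700 − 241081)] = √[14219 × 3619] = 7173.4623
r = 619 / 7173.4623 ≈ 0.086

0.086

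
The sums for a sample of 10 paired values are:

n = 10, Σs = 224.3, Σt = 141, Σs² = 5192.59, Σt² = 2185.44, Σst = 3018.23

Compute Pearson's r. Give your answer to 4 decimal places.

-0.8088

r = (nΣst − ΣsΣt) / √[(nΣs² − (Σs)²)(nΣt² − (Σt)²)]
Numerator: 10×3018.23 − 224.3×141 = -1444
Denominator: √[(51925.9 − 50310.49)(21854.4 − 19881)] = √[1615.41 × 1973.4] = 1785.4552
r = -1444 / 1785.4552 ≈ -0.8088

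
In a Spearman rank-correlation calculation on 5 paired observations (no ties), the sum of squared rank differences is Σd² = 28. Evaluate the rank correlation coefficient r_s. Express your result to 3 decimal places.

ρ = 1 − 6Σd² / [n(n²−1)] = 1 − 6×28 / (5×24)
  = 1 − 168/120 = 1 − 1.4000 ≈ -0.400

-0.400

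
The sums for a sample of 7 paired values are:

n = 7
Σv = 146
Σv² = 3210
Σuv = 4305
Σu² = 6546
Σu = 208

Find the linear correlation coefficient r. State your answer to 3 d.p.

-0.136

r = (nΣuv − ΣuΣv) / √[(nΣu² − (Σu)²)(nΣv² − (Σv)²)]
Numerator: 7×4305 − 208×146 = -233
Denominator: √[(45822 − 43264)(22470 − 21316)] = √[2558 × 1154] = 1718.1187
r = -233 / 1718.1187 ≈ -0.136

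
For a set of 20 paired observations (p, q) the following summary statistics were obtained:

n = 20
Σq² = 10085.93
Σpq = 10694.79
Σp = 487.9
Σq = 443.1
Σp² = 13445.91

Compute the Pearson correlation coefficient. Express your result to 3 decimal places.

-0.178

r = (nΣpq − ΣpΣq) / √[(nΣp² − (Σp)²)(nΣq² − (Σq)²)]
Numerator: 20×10694.79 − 487.9×443.1 = -2292.69
Denominator: √[(268918.2 − 238046.41)(201718.6 − 196337.61)] = √[30871.79 × 5380.99] = 12888.7856
r = -2292.69 / 12888.7856 ≈ -0.178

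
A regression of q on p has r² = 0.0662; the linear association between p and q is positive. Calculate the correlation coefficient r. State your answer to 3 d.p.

|r| = √0.0662 = 0.257
The association is positive, so r = 0.257.

0.257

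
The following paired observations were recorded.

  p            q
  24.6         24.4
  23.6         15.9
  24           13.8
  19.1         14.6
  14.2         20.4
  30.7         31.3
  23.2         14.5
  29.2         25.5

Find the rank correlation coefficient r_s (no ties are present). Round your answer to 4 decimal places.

0.5952

Rank p: 6, 4, 5, 2, 1, 8, 3, 7
Rank q: 6, 4, 1, 3, 5, 8, 2, 7
d = rank(p) − rank(q): 0, 0, 4, -1, -4, 0, 1, 0; Σd² = 34
ρ = 1 − 6Σd² / [n(n²−1)] = 1 − 6×34 / (8×63) = 1 − 204/504 ≈ 0.5952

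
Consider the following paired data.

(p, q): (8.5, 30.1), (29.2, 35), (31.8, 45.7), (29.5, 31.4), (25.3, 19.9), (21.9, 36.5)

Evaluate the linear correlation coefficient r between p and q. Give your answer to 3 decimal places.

0.334

n = 6, Σp = 146.2, Σq = 198.6, Σp² = 3926.08, Σq² = 6933.72, Σpq = 4960.23
nΣpq − ΣpΣq = 29761.38 − 29035.32 = 726.06
nΣp² − (Σp)² = 23556.48 − 21374.44 = 2182.04; nΣq² − (Σq)² = 41602.32 − 39441.96 = 2160.36
r = 726.06 / √(2182.04 × 2160.36) = 726.06 / 2171.1729 ≈ 0.334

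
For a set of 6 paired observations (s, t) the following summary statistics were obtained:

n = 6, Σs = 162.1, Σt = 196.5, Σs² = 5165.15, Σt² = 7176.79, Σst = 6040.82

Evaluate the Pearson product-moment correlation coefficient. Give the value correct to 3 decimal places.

0.959

r = (nΣst − ΣsΣt) / √[(nΣs² − (Σs)²)(nΣt² − (Σt)²)]
Numerator: 6×6040.82 − 162.1×196.5 = 4392.27
Denominator: √[(30990.9 − 26276.41)(43060.74 − 38612.25)] = √[4714.49 × 4448.49] = 4579.5591
r = 4392.27 / 4579.5591 ≈ 0.959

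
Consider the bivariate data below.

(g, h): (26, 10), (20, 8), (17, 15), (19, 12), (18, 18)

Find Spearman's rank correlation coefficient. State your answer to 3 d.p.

Rank g: 5, 4, 1, 3, 2
Rank h: 2, 1, 4, 3, 5
d = rank(g) − rank(h): 3, 3, -3, 0, -3; Σd² = 36
ρ = 1 − 6Σd² / [n(n²−1)] = 1 − 6×36 / (5×24) = 1 − 216/120 ≈ -0.800

-0.800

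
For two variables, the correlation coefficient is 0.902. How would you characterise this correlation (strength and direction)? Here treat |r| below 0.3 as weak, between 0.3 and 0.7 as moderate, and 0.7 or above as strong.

strong positive

r = 0.902 > 0 so the relationship is positive.
|r| = 0.902, which falls in the strong range.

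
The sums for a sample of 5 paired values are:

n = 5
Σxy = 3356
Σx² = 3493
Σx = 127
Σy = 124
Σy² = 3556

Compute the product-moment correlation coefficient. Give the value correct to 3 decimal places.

r = (nΣxy − ΣxΣy) / √[(nΣx² − (Σx)²)(nΣy² − (Σy)²)]
Numerator: 5×3356 − 127×124 = 1032
Denominator: √[(17465 − 16129)(17780 − 15376)] = √[1336 × 2404] = 1792.1339
r = 1032 / 1792.1339 ≈ 0.576

0.576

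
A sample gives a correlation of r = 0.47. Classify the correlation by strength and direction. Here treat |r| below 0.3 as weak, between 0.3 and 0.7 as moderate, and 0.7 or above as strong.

r = 0.47 > 0 so the relationship is positive.
|r| = 0.47, which falls in the moderate range.

moderate positive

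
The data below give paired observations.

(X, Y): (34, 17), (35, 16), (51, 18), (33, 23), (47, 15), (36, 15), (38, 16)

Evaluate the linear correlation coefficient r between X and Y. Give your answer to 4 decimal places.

n = 7, ΣX = 274, ΣY = 120, ΣX² = 11020, ΣY² = 2104, ΣXY = 4668
nΣXY − ΣXΣY = 32676 − 32880 = -204
nΣX² − (ΣX)² = 77140 − 75076 = 2064; nΣY² − (ΣY)² = 14728 − 14400 = 328
r = -204 / √(2064 × 328) = -204 / 822.7952 ≈ -0.2479

-0.2479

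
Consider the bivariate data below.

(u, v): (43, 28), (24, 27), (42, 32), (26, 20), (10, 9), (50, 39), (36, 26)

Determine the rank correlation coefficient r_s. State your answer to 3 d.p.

0.857

Rank u: 6, 2, 5, 3, 1, 7, 4
Rank v: 5, 4, 6, 2, 1, 7, 3
d = rank(u) − rank(v): 1, -2, -1, 1, 0, 0, 1; Σd² = 8
ρ = 1 − 6Σd² / [n(n²−1)] = 1 − 6×8 / (7×48) = 1 − 48/336 ≈ 0.857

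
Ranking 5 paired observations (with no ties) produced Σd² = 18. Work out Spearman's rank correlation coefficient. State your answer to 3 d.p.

0.100

ρ = 1 − 6Σd² / [n(n²−1)] = 1 − 6×18 / (5×24)
  = 1 − 108/120 = 1 − 0.9000 ≈ 0.100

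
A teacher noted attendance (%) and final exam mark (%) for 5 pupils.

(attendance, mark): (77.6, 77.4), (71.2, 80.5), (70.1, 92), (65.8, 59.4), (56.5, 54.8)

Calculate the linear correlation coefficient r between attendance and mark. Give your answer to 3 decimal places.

0.717

n = 5, Σx = 341.2, Σy = 364.1, Σx² = 23527.1, Σy² = 27466.41, Σxy = 25191.76
nΣxy − ΣxΣy = 125958.8 − 124230.92 = 1727.88
nΣx² − (Σx)² = 117635.5 − 116417.44 = 1218.06; nΣy² − (Σy)² = 137332.05 − 132568.81 = 4763.24
r = 1727.88 / √(1218.06 × 4763.24) = 1727.88 / 2408.7159 ≈ 0.717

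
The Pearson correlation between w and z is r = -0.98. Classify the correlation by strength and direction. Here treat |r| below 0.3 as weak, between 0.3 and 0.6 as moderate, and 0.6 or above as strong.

strong negative

r = -0.98 < 0 so the relationship is negative.
|r| = 0.98, which falls in the strong range.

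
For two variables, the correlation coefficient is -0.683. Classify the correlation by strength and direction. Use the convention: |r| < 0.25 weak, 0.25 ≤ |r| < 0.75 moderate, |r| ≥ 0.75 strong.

r = -0.683 < 0 so the relationship is negative.
|r| = 0.683, which falls in the moderate range.

moderate negative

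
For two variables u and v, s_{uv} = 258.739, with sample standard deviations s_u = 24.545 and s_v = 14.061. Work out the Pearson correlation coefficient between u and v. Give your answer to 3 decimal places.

0.750

r = Cov(u,v) / (s_u · s_v) = 258.739 / (24.545 × 14.061)
  = 258.739 / 345.1272 ≈ 0.750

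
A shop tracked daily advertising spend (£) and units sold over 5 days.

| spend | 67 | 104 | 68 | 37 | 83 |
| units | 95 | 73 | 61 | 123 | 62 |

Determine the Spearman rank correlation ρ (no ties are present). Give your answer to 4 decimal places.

Rank spend: 2, 5, 3, 1, 4
Rank units: 4, 3, 1, 5, 2
d = rank(spend) − rank(units): -2, 2, 2, -4, 2; Σd² = 32
ρ = 1 − 6Σd² / [n(n²−1)] = 1 − 6×32 / (5×24) = 1 − 192/120 ≈ -0.6000

-0.6000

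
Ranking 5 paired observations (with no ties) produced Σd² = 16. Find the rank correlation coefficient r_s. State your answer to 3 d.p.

0.200

ρ = 1 − 6Σd² / [n(n²−1)] = 1 − 6×16 / (5×24)
  = 1 − 96/120 = 1 − 0.8000 ≈ 0.200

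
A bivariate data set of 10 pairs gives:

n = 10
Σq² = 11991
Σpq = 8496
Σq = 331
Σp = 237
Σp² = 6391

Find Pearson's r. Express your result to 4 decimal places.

0.7277

r = (nΣpq − ΣpΣq) / √[(nΣp² − (Σp)²)(nΣq² − (Σq)²)]
Numerator: 10×8496 − 237×331 = 6513
Denominator: √[(63910 − 56169)(119910 − 109561)] = √[7741 × 10349] = 8950.5089
r = 6513 / 8950.5089 ≈ 0.7277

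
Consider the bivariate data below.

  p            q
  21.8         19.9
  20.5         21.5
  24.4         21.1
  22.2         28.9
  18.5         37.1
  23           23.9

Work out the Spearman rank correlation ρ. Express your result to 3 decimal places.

-0.371

Rank p: 3, 2, 6, 4, 1, 5
Rank q: 1, 3, 2, 5, 6, 4
d = rank(p) − rank(q): 2, -1, 4, -1, -5, 1; Σd² = 48
ρ = 1 − 6Σd² / [n(n²−1)] = 1 − 6×48 / (6×35) = 1 − 288/210 ≈ -0.371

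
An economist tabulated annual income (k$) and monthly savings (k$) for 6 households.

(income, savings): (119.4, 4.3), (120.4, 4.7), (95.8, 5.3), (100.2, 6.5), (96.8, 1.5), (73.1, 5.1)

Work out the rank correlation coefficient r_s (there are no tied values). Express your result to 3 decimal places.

Rank income: 5, 6, 2, 4, 3, 1
Rank savings: 2, 3, 5, 6, 1, 4
d = rank(income) − rank(savings): 3, 3, -3, -2, 2, -3; Σd² = 44
ρ = 1 − 6Σd² / [n(n²−1)] = 1 − 6×44 / (6×35) = 1 − 264/210 ≈ -0.257

-0.257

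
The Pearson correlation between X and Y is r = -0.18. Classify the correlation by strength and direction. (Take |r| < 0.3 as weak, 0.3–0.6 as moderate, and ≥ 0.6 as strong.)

r = -0.18 < 0 so the relationship is negative.
|r| = 0.18, which falls in the weak range.

weak negative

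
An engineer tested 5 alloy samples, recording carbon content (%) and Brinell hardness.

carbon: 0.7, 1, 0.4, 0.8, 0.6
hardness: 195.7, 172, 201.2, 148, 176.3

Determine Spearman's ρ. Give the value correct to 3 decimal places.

-0.800

Rank carbon: 3, 5, 1, 4, 2
Rank hardness: 4, 2, 5, 1, 3
d = rank(carbon) − rank(hardness): -1, 3, -4, 3, -1; Σd² = 36
ρ = 1 − 6Σd² / [n(n²−1)] = 1 − 6×36 / (5×24) = 1 − 216/120 ≈ -0.800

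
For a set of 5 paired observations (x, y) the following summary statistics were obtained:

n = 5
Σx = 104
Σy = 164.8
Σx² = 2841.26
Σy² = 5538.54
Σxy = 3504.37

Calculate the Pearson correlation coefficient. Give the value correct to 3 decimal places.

r = (nΣxy − ΣxΣy) / √[(nΣx² − (Σx)²)(nΣy² − (Σy)²)]
Numerator: 5×3504.37 − 104×164.8 = 382.65
Denominator: √[(14206.3 − 10816)(27692.7 − 27159.04)] = √[3390.3 × 533.66] = 1345.0901
r = 382.65 / 1345.0901 ≈ 0.284

0.284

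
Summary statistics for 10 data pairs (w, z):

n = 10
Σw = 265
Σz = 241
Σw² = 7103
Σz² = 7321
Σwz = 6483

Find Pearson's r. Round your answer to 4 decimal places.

0.2765

r = (nΣwz − ΣwΣz) / √[(nΣw² − (Σw)²)(nΣz² − (Σz)²)]
Numerator: 10×6483 − 265×241 = 965
Denominator: √[(71030 − 70225)(73210 − 58081)] = √[805 × 15129] = 3489.8202
r = 965 / 3489.8202 ≈ 0.2765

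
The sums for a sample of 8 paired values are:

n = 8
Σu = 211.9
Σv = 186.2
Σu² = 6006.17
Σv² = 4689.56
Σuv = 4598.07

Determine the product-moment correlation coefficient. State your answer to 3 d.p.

-0.892

r = (nΣuv − ΣuΣv) / √[(nΣu² − (Σu)²)(nΣv² − (Σv)²)]
Numerator: 8×4598.07 − 211.9×186.2 = -2671.22
Denominator: √[(48049.36 − 44901.61)(37516.48 − 34670.44)] = √[3147.75 × 2846.04] = 2993.0958
r = -2671.22 / 2993.0958 ≈ -0.892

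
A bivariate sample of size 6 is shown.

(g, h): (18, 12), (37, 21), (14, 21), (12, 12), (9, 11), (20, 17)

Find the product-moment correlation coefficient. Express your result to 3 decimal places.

n = 6, Σg = 110, Σh = 94, Σg² = 2514, Σh² = 1580, Σgh = 1870
nΣgh − ΣgΣh = 11220 − 10340 = 880
nΣg² − (Σg)² = 15084 − 12100 = 2984; nΣh² − (Σh)² = 9480 − 8836 = 644
r = 880 / √(2984 × 644) = 880 / 1386.2525 ≈ 0.635

0.635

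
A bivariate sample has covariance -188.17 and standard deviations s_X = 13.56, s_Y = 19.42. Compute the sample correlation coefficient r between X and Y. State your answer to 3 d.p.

r = Cov(X,Y) / (s_X · s_Y) = -188.17 / (13.56 × 19.42)
  = -188.17 / 263.3352 ≈ -0.715

-0.715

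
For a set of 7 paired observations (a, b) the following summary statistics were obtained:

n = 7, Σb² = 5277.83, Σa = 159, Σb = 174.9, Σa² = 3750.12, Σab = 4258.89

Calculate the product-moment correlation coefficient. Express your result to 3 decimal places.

r = (nΣab − ΣaΣb) / √[(nΣa² − (Σa)²)(nΣb² − (Σb)²)]
Numerator: 7×4258.89 − 159×174.9 = 2003.13
Denominator: √[(26250.84 − 25281)(36944.81 − 30590.01)] = √[969.84 × 6354.8] = 2482.5671
r = 2003.13 / 2482.5671 ≈ 0.807

0.807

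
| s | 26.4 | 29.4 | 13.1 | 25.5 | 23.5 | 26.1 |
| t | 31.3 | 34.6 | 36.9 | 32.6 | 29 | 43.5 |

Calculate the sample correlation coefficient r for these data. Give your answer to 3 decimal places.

-0.100

n = 6, Σs = 144, Σt = 207.9, Σs² = 3616.64, Σt² = 7334.47, Σst = 4975.1
nΣst − ΣsΣt = 29850.6 − 29937.6 = -87
nΣs² − (Σs)² = 21699.84 − 20736 = 963.84; nΣt² − (Σt)² = 44006.82 − 43222.41 = 784.41
r = -87 / √(963.84 × 784.41) = -87 / 869.5089 ≈ -0.100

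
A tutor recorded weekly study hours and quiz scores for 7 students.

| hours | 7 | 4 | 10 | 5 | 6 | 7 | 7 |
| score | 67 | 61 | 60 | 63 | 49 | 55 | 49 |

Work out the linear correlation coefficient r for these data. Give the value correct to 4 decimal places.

n = 7, Σx = 46, Σy = 404, Σx² = 324, Σy² = 23606, Σxy = 2650
nΣxy − ΣxΣy = 18550 − 18584 = -34
nΣx² − (Σx)² = 2268 − 2116 = 152; nΣy² − (Σy)² = 165242 − 163216 = 2026
r = -34 / √(152 × 2026) = -34 / 554.9342 ≈ -0.0613

-0.0613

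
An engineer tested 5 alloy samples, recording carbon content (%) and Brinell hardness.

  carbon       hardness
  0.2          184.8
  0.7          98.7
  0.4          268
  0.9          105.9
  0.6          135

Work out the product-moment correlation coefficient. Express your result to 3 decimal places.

n = 5, Σx = 2.8, Σy = 792.4, Σx² = 1.86, Σy² = 145156.54, Σxy = 389.56
nΣxy − ΣxΣy = 1947.8 − 2218.72 = -270.92
nΣx² − (Σx)² = 9.3 − 7.84 = 1.46; nΣy² − (Σy)² = 725782.7 − 627897.76 = 97884.94
r = -270.92 / √(1.46 × 97884.94) = -270.92 / 378.0371 ≈ -0.717

-0.717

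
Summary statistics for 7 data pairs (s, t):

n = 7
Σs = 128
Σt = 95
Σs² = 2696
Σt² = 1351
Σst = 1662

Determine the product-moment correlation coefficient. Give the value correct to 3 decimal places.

-0.507

r = (nΣst − ΣsΣt) / √[(nΣs² − (Σs)²)(nΣt² − (Σt)²)]
Numerator: 7×1662 − 128×95 = -526
Denominator: √[(18872 − 16384)(9457 − 9025)] = √[2488 × 432] = 1036.7333
r = -526 / 1036.7333 ≈ -0.507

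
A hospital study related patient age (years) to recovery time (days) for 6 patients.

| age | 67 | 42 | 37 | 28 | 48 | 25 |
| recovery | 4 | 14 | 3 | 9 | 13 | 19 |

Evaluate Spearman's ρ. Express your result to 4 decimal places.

Rank age: 6, 4, 3, 2, 5, 1
Rank recovery: 2, 5, 1, 3, 4, 6
d = rank(age) − rank(recovery): 4, -1, 2, -1, 1, -5; Σd² = 48
ρ = 1 − 6Σd² / [n(n²−1)] = 1 − 6×48 / (6×35) = 1 − 288/210 ≈ -0.3714

-0.3714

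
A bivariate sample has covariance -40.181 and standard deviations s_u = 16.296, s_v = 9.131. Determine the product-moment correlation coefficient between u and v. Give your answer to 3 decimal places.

r = Cov(u,v) / (s_u · s_v) = -40.181 / (16.296 × 9.131)
  = -40.181 / 148.7988 ≈ -0.270

-0.270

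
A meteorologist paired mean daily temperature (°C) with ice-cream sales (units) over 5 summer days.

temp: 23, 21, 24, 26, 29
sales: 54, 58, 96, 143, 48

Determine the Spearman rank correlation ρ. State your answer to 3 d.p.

Rank temp: 2, 1, 3, 4, 5
Rank sales: 2, 3, 4, 5, 1
d = rank(temp) − rank(sales): 0, -2, -1, -1, 4; Σd² = 22
ρ = 1 − 6Σd² / [n(n²−1)] = 1 − 6×22 / (5×24) = 1 − 132/120 ≈ -0.100

-0.100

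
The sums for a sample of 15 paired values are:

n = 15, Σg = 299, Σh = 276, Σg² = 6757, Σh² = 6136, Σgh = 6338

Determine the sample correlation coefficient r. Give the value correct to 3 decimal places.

r = (nΣgh − ΣgΣh) / √[(nΣg² − (Σg)²)(nΣh² − (Σh)²)]
Numerator: 15×6338 − 299×276 = 12546
Denominator: √[(101355 − 89401)(92040 − 76176)] = √[11954 × 15864] = 13770.9207
r = 12546 / 13770.9207 ≈ 0.911

0.911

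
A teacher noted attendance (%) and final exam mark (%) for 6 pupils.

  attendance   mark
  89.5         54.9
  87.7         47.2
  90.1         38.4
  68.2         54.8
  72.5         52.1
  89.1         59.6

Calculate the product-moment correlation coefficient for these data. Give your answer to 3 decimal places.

n = 6, Σx = 497.1, Σy = 307, Σx² = 41665.85, Σy² = 15986.02, Σxy = 25337.8
nΣxy − ΣxΣy = 152026.8 − 152609.7 = -582.9
nΣx² − (Σx)² = 249995.1 − 247108.41 = 2886.69; nΣy² − (Σy)² = 95916.12 − 94249 = 1667.12
r = -582.9 / √(2886.69 × 1667.12) = -582.9 / 2193.7317 ≈ -0.266

-0.266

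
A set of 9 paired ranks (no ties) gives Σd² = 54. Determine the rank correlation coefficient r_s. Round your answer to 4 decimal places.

0.5500

ρ = 1 − 6Σd² / [n(n²−1)] = 1 − 6×54 / (9×80)
  = 1 − 324/720 = 1 − 0.45000 ≈ 0.5500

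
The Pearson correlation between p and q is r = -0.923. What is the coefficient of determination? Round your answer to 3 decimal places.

r² = (-0.923)² = 0.852

0.852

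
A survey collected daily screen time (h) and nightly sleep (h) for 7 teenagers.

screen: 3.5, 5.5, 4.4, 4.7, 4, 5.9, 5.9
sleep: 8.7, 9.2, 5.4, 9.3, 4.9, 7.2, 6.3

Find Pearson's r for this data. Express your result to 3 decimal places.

n = 7, Σx = 33.9, Σy = 51, Σx² = 169.57, Σy² = 391.52, Σxy = 247.77
nΣxy − ΣxΣy = 1734.39 − 1728.9 = 5.49
nΣx² − (Σx)² = 1186.99 − 1149.21 = 37.78; nΣy² − (Σy)² = 2740.64 − 2601 = 139.64
r = 5.49 / √(37.78 × 139.64) = 5.49 / 72.6333 ≈ 0.076

0.076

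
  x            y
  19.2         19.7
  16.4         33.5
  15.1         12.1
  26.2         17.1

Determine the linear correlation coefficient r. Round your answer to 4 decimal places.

n = 4, Σx = 76.9, Σy = 82.4, Σx² = 1552.05, Σy² = 1949.16, Σxy = 1558.37
nΣxy − ΣxΣy = 6233.48 − 6336.56 = -103.08
nΣx² − (Σx)² = 6208.2 − 5913.61 = 294.59; nΣy² − (Σy)² = 7796.64 − 6789.76 = 1006.88
r = -103.08 / √(294.59 × 1006.88) = -103.08 / 544.6254 ≈ -0.1893

-0.1893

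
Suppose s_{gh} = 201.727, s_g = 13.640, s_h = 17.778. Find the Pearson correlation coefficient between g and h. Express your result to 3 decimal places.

0.832

r = Cov(g,h) / (s_g · s_h) = 201.727 / (13.640 × 17.778)
  = 201.727 / 242.4919 ≈ 0.832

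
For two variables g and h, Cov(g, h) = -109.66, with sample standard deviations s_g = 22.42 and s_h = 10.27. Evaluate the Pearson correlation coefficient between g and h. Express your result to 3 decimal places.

-0.476

r = Cov(g,h) / (s_g · s_h) = -109.66 / (22.42 × 10.27)
  = -109.66 / 230.2534 ≈ -0.476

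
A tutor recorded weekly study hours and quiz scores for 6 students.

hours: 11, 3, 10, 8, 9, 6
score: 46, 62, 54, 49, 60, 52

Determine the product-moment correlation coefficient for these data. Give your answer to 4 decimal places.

-0.5960

n = 6, Σx = 47, Σy = 323, Σx² = 411, Σy² = 17581, Σxy = 2476
nΣxy − ΣxΣy = 14856 − 15181 = -325
nΣx² − (Σx)² = 2466 − 2209 = 257; nΣy² − (Σy)² = 105486 − 104329 = 1157
r = -325 / √(257 × 1157) = -325 / 545.2972 ≈ -0.5960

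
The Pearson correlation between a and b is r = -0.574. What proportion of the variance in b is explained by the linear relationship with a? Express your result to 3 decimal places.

0.329

r² = (-0.574)² = 0.329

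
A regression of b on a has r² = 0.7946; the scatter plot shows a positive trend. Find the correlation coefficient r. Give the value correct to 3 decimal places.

|r| = √0.7946 = 0.891
The association is positive, so r = 0.891.

0.891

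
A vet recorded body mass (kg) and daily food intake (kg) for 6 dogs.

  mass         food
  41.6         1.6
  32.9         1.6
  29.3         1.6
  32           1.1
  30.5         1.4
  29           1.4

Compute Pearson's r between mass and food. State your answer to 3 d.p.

0.302

n = 6, Σx = 195.3, Σy = 8.7, Σx² = 6466.71, Σy² = 12.81, Σxy = 284.58
nΣxy − ΣxΣy = 1707.48 − 1699.11 = 8.37
nΣx² − (Σx)² = 38800.26 − 38142.09 = 658.17; nΣy² − (Σy)² = 76.86 − 75.69 = 1.17
r = 8.37 / √(658.17 × 1.17) = 8.37 / 27.7499 ≈ 0.302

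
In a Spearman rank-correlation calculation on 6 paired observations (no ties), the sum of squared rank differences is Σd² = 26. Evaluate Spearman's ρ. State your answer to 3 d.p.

0.257

ρ = 1 − 6Σd² / [n(n²−1)] = 1 − 6×26 / (6×35)
  = 1 − 156/210 = 1 − 0.7429 ≈ 0.257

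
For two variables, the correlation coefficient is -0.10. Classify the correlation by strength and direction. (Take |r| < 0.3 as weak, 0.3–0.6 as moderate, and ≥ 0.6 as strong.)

weak negative

r = -0.10 < 0 so the relationship is negative.
|r| = 0.10, which falls in the weak range.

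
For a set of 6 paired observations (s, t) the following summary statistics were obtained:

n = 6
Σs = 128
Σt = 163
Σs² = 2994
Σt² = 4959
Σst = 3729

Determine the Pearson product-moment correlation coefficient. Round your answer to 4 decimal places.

0.6731

r = (nΣst − ΣsΣt) / √[(nΣs² − (Σs)²)(nΣt² − (Σt)²)]
Numerator: 6×3729 − 128×163 = 1510
Denominator: √[(17964 − 16384)(29754 − 26569)] = √[1580 × 3185] = 2243.2789
r = 1510 / 2243.2789 ≈ 0.6731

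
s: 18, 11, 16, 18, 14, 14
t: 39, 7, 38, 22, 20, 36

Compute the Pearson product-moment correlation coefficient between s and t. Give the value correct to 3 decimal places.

0.633

n = 6, Σs = 91, Σt = 162, Σs² = 1417, Σt² = 5194, Σst = 2567
nΣst − ΣsΣt = 15402 − 14742 = 660
nΣs² − (Σs)² = 8502 − 8281 = 221; nΣt² − (Σt)² = 31164 − 26244 = 4920
r = 660 / √(221 × 4920) = 660 / 1042.7464 ≈ 0.633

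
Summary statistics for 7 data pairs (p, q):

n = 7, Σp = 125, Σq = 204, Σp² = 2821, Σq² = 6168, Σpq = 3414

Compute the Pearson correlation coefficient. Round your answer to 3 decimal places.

-0.632

r = (nΣpq − ΣpΣq) / √[(nΣp² − (Σp)²)(nΣq² − (Σq)²)]
Numerator: 7×3414 − 125×204 = -1602
Denominator: √[(19747 − 15625)(43176 − 41616)] = √[4122 × 1560] = 2535.8076
r = -1602 / 2535.8076 ≈ -0.632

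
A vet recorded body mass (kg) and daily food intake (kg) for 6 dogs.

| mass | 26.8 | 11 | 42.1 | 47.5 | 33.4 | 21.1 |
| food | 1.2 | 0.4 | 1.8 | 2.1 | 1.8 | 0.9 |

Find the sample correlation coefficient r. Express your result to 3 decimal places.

n = 6, Σx = 181.9, Σy = 8.2, Σx² = 6428.67, Σy² = 13.3, Σxy = 291.2
nΣxy − ΣxΣy = 1747.2 − 1491.58 = 255.62
nΣx² − (Σx)² = 38572.02 − 33087.61 = 5484.41; nΣy² − (Σy)² = 79.8 − 67.24 = 12.56
r = 255.62 / √(5484.41 × 12.56) = 255.62 / 262.4580 ≈ 0.974

0.974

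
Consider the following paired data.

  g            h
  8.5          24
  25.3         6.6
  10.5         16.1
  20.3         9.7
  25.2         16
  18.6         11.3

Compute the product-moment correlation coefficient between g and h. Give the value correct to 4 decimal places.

-0.7342

n = 6, Σg = 108.4, Σh = 83.7, Σg² = 2215.68, Σh² = 1356.55, Σgh = 1350.32
nΣgh − ΣgΣh = 8101.92 − 9073.08 = -971.16
nΣg² − (Σg)² = 13294.08 − 11750.56 = 1543.52; nΣh² − (Σh)² = 8139.3 − 7005.69 = 1133.61
r = -971.16 / √(1543.52 × 1133.61) = -971.16 / 1322.7811 ≈ -0.7342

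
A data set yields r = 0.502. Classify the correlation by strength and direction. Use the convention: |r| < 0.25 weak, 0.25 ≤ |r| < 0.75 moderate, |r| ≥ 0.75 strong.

r = 0.502 > 0 so the relationship is positive.
|r| = 0.502, which falls in the moderate range.

moderate positive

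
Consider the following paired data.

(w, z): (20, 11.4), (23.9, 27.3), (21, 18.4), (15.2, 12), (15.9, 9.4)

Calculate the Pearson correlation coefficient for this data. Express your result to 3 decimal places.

n = 5, Σw = 96, Σz = 78.5, Σw² = 1896.06, Σz² = 1446.17, Σwz = 1598.73
nΣwz − ΣwΣz = 7993.65 − 7536 = 457.65
nΣw² − (Σw)² = 9480.3 − 9216 = 264.3; nΣz² − (Σz)² = 7230.85 − 6162.25 = 1068.6
r = 457.65 / √(264.3 × 1068.6) = 457.65 / 531.4424 ≈ 0.861

0.861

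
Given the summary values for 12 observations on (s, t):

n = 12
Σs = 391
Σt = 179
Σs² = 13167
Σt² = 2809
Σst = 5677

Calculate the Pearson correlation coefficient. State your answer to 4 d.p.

-0.6382

r = (nΣst − ΣsΣt) / √[(nΣs² − (Σs)²)(nΣt² − (Σt)²)]
Numerator: 12×5677 − 391×179 = -1865
Denominator: √[(158004 − 152881)(33708 − 32041)] = √[5123 × 1667] = 2922.3349
r = -1865 / 2922.3349 ≈ -0.6382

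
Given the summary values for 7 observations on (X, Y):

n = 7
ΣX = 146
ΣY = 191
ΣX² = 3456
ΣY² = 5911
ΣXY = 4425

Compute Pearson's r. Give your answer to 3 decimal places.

r = (nΣXY − ΣXΣY) / √[(nΣX² − (ΣX)²)(nΣY² − (ΣY)²)]
Numerator: 7×4425 − 146×191 = 3089
Denominator: √[(24192 − 21316)(41377 − 36481)] = √[2876 × 4896] = 3752.4520
r = 3089 / 3752.4520 ≈ 0.823

0.823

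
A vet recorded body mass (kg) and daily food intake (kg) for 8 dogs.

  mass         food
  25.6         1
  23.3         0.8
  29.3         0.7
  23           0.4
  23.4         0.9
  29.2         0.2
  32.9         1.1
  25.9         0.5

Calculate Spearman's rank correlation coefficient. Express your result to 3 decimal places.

0.214

Rank mass: 4, 2, 7, 1, 3, 6, 8, 5
Rank food: 7, 5, 4, 2, 6, 1, 8, 3
d = rank(mass) − rank(food): -3, -3, 3, -1, -3, 5, 0, 2; Σd² = 66
ρ = 1 − 6Σd² / [n(n²−1)] = 1 − 6×66 / (8×63) = 1 − 396/504 ≈ 0.214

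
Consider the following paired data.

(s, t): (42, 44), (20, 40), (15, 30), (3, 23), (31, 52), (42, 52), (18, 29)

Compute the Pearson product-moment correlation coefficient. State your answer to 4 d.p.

0.8825

n = 7, Σs = 171, Σt = 270, Σs² = 5447, Σt² = 11214, Σst = 7485
nΣst − ΣsΣt = 52395 − 46170 = 6225
nΣs² − (Σs)² = 38129 − 29241 = 8888; nΣt² − (Σt)² = 78498 − 72900 = 5598
r = 6225 / √(8888 × 5598) = 6225 / 7053.7241 ≈ 0.8825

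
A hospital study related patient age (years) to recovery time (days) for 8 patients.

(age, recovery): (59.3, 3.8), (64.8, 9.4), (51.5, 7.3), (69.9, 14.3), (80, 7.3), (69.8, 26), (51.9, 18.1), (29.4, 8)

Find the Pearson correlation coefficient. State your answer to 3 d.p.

n = 8, Σx = 476.6, Σy = 94.2, Σx² = 30083.8, Σy² = 1481.48, Σxy = 5783.37
nΣxy − ΣxΣy = 46266.96 − 44895.72 = 1371.24
nΣx² − (Σx)² = 240670.4 − 227147.56 = 13522.84; nΣy² − (Σy)² = 11851.84 − 8873.64 = 2978.2
r = 1371.24 / √(13522.84 × 2978.2) = 1371.24 / 6346.1581 ≈ 0.216

0.216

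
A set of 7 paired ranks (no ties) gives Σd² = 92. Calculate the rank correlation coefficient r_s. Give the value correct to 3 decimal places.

ρ = 1 − 6Σd² / [n(n²−1)] = 1 − 6×92 / (7×48)
  = 1 − 552/336 = 1 − 1.6429 ≈ -0.643

-0.643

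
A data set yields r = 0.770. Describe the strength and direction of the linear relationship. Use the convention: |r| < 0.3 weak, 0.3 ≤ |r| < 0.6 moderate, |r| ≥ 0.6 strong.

r = 0.770 > 0 so the relationship is positive.
|r| = 0.770, which falls in the strong range.

strong positive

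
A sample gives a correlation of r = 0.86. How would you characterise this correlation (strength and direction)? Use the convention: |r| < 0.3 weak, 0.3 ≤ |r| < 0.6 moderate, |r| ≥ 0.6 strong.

r = 0.86 > 0 so the relationship is positive.
|r| = 0.86, which falls in the strong range.

strong positive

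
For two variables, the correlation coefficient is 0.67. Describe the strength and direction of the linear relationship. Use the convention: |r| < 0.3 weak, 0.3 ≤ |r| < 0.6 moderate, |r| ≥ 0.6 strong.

r = 0.67 > 0 so the relationship is positive.
|r| = 0.67, which falls in the strong range.

strong positive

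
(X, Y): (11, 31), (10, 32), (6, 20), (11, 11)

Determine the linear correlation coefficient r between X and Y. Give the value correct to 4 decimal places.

n = 4, ΣX = 38, ΣY = 94, ΣX² = 378, ΣY² = 2506, ΣXY = 902
nΣXY − ΣXΣY = 3608 − 3572 = 36
nΣX² − (ΣX)² = 1512 − 1444 = 68; nΣY² − (ΣY)² = 10024 − 8836 = 1188
r = 36 / √(68 × 1188) = 36 / 284.2253 ≈ 0.1267

0.1267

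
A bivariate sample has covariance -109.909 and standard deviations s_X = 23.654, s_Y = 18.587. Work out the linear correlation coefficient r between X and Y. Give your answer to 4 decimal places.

r = Cov(X,Y) / (s_X · s_Y) = -109.909 / (23.654 × 18.587)
  = -109.909 / 439.6569 ≈ -0.2500

-0.2500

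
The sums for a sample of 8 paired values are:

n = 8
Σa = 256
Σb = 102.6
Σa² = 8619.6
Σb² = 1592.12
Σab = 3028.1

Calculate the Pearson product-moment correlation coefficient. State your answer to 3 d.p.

-0.742

r = (nΣab − ΣaΣb) / √[(nΣa² − (Σa)²)(nΣb² − (Σb)²)]
Numerator: 8×3028.1 − 256×102.6 = -2040.8
Denominator: √[(68956.8 − 65536)(12736.96 − 10526.76)] = √[3420.8 × 2210.2] = 2749.6640
r = -2040.8 / 2749.6640 ≈ -0.742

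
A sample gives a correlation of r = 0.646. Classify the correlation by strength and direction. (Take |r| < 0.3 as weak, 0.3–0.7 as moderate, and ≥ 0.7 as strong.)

r = 0.646 > 0 so the relationship is positive.
|r| = 0.646, which falls in the moderate range.

moderate positive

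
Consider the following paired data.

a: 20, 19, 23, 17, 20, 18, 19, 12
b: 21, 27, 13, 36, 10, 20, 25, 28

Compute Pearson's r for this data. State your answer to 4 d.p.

-0.6184

n = 8, Σa = 148, Σb = 180, Σa² = 2808, Σb² = 4544, Σab = 3215
nΣab − ΣaΣb = 25720 − 26640 = -920
nΣa² − (Σa)² = 22464 − 21904 = 560; nΣb² − (Σb)² = 36352 − 32400 = 3952
r = -920 / √(560 × 3952) = -920 / 1487.6559 ≈ -0.6184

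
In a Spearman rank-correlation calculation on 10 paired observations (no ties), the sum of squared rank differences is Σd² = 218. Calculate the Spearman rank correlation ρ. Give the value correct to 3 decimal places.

ρ = 1 − 6Σd² / [n(n²−1)] = 1 − 6×218 / (10×99)
  = 1 − 1308/990 = 1 − 1.3212 ≈ -0.321

-0.321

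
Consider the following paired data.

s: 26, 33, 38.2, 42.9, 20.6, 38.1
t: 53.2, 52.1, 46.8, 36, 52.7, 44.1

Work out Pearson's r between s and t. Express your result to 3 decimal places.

n = 6, Σs = 198.8, Σt = 284.9, Σs² = 6940.62, Σt² = 13752.99, Σst = 9200.49
nΣst − ΣsΣt = 55202.94 − 56638.12 = -1435.18
nΣs² − (Σs)² = 41643.72 − 39521.44 = 2122.28; nΣt² − (Σt)² = 82517.94 − 81168.01 = 1349.93
r = -1435.18 / √(2122.28 × 1349.93) = -1435.18 / 1692.6102 ≈ -0.848

-0.848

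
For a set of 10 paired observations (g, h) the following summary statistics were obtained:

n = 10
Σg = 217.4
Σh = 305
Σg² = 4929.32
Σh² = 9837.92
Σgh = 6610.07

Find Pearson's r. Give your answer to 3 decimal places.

r = (nΣgh − ΣgΣh) / √[(nΣg² − (Σg)²)(nΣh² − (Σh)²)]
Numerator: 10×6610.07 − 217.4×305 = -206.3
Denominator: √[(49293.2 − 47262.76)(98379.2 − 93025)] = √[2030.44 × 5354.2] = 3297.1779
r = -206.3 / 3297.1779 ≈ -0.063

-0.063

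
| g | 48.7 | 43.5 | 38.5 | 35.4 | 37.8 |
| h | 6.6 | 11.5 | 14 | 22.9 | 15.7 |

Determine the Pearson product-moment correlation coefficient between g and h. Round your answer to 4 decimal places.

n = 5, Σg = 203.9, Σh = 70.7, Σg² = 8428.19, Σh² = 1142.71, Σgh = 2764.79
nΣgh − ΣgΣh = 13823.95 − 14415.73 = -591.78
nΣg² − (Σg)² = 42140.95 − 41575.21 = 565.74; nΣh² − (Σh)² = 5713.55 − 4998.49 = 715.06
r = -591.78 / √(565.74 × 715.06) = -591.78 / 636.0331 ≈ -0.9304

-0.9304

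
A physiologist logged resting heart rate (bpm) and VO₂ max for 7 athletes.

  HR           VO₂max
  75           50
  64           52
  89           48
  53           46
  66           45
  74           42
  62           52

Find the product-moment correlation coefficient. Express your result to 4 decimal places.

n = 7, Σx = 483, Σy = 335, Σx² = 34127, Σy² = 16117, Σxy = 23090
nΣxy − ΣxΣy = 161630 − 161805 = -175
nΣx² − (Σx)² = 238889 − 233289 = 5600; nΣy² − (Σy)² = 112819 − 112225 = 594
r = -175 / √(5600 × 594) = -175 / 1823.8421 ≈ -0.0960

-0.0960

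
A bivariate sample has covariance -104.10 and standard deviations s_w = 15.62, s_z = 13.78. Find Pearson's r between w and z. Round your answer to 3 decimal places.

-0.484

r = Cov(w,z) / (s_w · s_z) = -104.10 / (15.62 × 13.78)
  = -104.10 / 215.2436 ≈ -0.484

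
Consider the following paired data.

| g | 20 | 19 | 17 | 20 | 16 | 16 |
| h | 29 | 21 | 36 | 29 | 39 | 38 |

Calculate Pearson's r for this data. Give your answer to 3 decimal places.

-0.806

n = 6, Σg = 108, Σh = 192, Σg² = 1962, Σh² = 6384, Σgh = 3403
nΣgh − ΣgΣh = 20418 − 20736 = -318
nΣg² − (Σg)² = 11772 − 11664 = 108; nΣh² − (Σh)² = 38304 − 36864 = 1440
r = -318 / √(108 × 1440) = -318 / 394.3602 ≈ -0.806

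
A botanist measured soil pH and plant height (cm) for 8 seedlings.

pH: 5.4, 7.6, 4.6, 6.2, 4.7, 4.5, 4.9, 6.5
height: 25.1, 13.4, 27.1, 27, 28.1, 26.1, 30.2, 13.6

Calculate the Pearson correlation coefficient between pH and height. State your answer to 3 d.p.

n = 8, Σx = 44.4, Σy = 190.6, Σx² = 255.12, Σy² = 4840.8, Σxy = 1015.34
nΣxy − ΣxΣy = 8122.72 − 8462.64 = -339.92
nΣx² − (Σx)² = 2040.96 − 1971.36 = 69.6; nΣy² − (Σy)² = 38726.4 − 36328.36 = 2398.04
r = -339.92 / √(69.6 × 2398.04) = -339.92 / 408.5384 ≈ -0.832

-0.832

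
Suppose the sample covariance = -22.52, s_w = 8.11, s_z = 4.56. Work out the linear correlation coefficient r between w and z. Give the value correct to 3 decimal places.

-0.609

r = Cov(w,z) / (s_w · s_z) = -22.52 / (8.11 × 4.56)
  = -22.52 / 36.9816 ≈ -0.609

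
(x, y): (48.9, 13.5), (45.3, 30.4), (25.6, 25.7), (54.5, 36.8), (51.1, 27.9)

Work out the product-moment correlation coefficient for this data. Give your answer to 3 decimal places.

0.185

n = 5, Σx = 225.4, Σy = 134.3, Σx² = 10680.12, Σy² = 3899.55, Σxy = 6126.48
nΣxy − ΣxΣy = 30632.4 − 30271.22 = 361.18
nΣx² − (Σx)² = 53400.6 − 50805.16 = 2595.44; nΣy² − (Σy)² = 19497.75 − 18036.49 = 1461.26
r = 361.18 / √(2595.44 × 1461.26) = 361.18 / 1947.4631 ≈ 0.185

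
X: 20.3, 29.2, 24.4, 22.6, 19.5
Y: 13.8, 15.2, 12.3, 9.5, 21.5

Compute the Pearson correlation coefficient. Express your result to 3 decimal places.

-0.279

n = 5, ΣX = 116, ΣY = 72.3, ΣX² = 2751.1, ΣY² = 1125.27, ΣXY = 1658.05
nΣXY − ΣXΣY = 8290.25 − 8386.8 = -96.55
nΣX² − (ΣX)² = 13755.5 − 13456 = 299.5; nΣY² − (ΣY)² = 5626.35 − 5227.29 = 399.06
r = -96.55 / √(299.5 × 399.06) = -96.55 / 345.7144 ≈ -0.279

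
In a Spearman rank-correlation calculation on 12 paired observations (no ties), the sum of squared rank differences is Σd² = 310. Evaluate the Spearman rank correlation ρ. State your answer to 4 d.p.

-0.0839

ρ = 1 − 6Σd² / [n(n²−1)] = 1 − 6×310 / (12×143)
  = 1 − 1860/1716 = 1 − 1.08392 ≈ -0.0839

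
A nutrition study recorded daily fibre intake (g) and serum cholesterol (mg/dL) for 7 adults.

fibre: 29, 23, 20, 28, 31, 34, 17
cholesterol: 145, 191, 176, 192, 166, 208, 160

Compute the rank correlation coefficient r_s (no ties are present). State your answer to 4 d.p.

Rank fibre: 5, 3, 2, 4, 6, 7, 1
Rank cholesterol: 1, 5, 4, 6, 3, 7, 2
d = rank(fibre) − rank(cholesterol): 4, -2, -2, -2, 3, 0, -1; Σd² = 38
ρ = 1 − 6Σd² / [n(n²−1)] = 1 − 6×38 / (7×48) = 1 − 228/336 ≈ 0.3214

0.3214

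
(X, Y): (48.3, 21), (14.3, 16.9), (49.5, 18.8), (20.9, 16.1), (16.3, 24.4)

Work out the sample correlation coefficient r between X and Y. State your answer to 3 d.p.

n = 5, ΣX = 149.3, ΣY = 97.2, ΣX² = 5690.13, ΣY² = 1934.62, ΣXY = 2920.78
nΣXY − ΣXΣY = 14603.9 − 14511.96 = 91.94
nΣX² − (ΣX)² = 28450.65 − 22290.49 = 6160.16; nΣY² − (ΣY)² = 9673.1 − 9447.84 = 225.26
r = 91.94 / √(6160.16 × 225.26) = 91.94 / 1177.9803 ≈ 0.078

0.078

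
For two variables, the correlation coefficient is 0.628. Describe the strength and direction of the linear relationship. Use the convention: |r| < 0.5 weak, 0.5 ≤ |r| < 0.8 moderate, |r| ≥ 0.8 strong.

moderate positive

r = 0.628 > 0 so the relationship is positive.
|r| = 0.628, which falls in the moderate range.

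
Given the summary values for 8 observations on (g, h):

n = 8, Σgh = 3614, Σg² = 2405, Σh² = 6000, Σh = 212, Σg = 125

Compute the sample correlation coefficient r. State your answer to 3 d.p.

r = (nΣgh − ΣgΣh) / √[(nΣg² − (Σg)²)(nΣh² − (Σh)²)]
Numerator: 8×3614 − 125×212 = 2412
Denominator: √[(19240 − 15625)(48000 − 44944)] = √[3615 × 3056] = 3323.7689
r = 2412 / 3323.7689 ≈ 0.726

0.726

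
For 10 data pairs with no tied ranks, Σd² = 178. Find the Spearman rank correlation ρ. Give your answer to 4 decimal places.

-0.0788

ρ = 1 − 6Σd² / [n(n²−1)] = 1 − 6×178 / (10×99)
  = 1 − 1068/990 = 1 − 1.07879 ≈ -0.0788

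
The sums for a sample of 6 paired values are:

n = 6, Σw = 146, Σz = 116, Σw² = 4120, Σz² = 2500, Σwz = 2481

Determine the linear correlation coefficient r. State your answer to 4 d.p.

r = (nΣwz − ΣwΣz) / √[(nΣw² − (Σw)²)(nΣz² − (Σz)²)]
Numerator: 6×2481 − 146×116 = -2050
Denominator: √[(24720 − 21316)(15000 − 13456)] = √[3404 × 1544] = 2292.5479
r = -2050 / 2292.5479 ≈ -0.8942

-0.8942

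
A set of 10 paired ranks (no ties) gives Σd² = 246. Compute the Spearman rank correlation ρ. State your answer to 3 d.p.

-0.491

ρ = 1 − 6Σd² / [n(n²−1)] = 1 − 6×246 / (10×99)
  = 1 − 1476/990 = 1 − 1.4909 ≈ -0.491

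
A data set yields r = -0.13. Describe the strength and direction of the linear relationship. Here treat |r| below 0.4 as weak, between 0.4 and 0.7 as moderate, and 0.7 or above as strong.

weak negative

r = -0.13 < 0 so the relationship is negative.
|r| = 0.13, which falls in the weak range.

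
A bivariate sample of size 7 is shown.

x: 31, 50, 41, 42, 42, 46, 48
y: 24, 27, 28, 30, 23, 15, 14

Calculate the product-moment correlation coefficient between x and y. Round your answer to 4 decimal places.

-0.2986

n = 7, Σx = 300, Σy = 161, Σx² = 13090, Σy² = 3939, Σxy = 6830
nΣxy − ΣxΣy = 47810 − 48300 = -490
nΣx² − (Σx)² = 91630 − 90000 = 1630; nΣy² − (Σy)² = 27573 − 25921 = 1652
r = -490 / √(1630 × 1652) = -490 / 1640.9631 ≈ -0.2986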